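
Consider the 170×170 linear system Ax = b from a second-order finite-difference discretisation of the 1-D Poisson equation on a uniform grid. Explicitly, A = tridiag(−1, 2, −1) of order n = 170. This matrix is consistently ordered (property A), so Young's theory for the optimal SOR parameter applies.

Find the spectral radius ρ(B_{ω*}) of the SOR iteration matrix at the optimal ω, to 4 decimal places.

ρ_SOR = 0.9639

n=170: λ(B_J) = 1 − λ(A)/2 = cos(kπ/171); k=1 gives ρ_J = 0.9998.
√(1−ρ_J²) simplifies to sin(π/171) = 0.01837.
[ω*] 2 ÷ (1 + 0.01837) = 2 ÷ 1.01837 = 1.9639.
At ω = 1.9639 every |λ(B_ω)| = ω−1, so ρ_SOR = 0.9639.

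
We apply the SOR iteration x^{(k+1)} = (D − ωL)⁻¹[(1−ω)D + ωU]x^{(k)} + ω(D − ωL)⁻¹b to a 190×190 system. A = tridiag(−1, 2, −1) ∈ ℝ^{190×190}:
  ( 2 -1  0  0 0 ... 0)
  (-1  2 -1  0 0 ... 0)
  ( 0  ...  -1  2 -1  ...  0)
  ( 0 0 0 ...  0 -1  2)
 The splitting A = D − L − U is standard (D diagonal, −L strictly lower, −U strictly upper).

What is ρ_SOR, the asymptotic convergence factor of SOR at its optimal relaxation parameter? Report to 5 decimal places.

spectrum of D⁻¹(L+U) = {cos(kπ/191) : 1≤k≤190}; ρ_J = cos(π/191) = 0.99986.
√(1 − cos²(π/191)) = sin(π/191) ≈ 0.016447.
[ω*] 2 ÷ (1 + 0.016447) = 2 ÷ 1.016447 = 1.96764.
Hence ρ(B_{ω*}) = 1.96764 − 1 = 0.96764.

ρ_SOR = 0.96764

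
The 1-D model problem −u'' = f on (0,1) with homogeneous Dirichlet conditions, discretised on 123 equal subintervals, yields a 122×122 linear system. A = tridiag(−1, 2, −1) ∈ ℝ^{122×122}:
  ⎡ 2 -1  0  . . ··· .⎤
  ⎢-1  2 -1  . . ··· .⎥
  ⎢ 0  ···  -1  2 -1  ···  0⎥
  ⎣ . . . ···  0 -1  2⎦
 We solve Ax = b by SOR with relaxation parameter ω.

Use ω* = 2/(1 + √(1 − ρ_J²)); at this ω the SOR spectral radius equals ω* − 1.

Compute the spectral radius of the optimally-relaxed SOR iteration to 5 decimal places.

ρ_SOR = 0.95019

B_J for the 122×122 system has eigenvalues cos(kπ/123); ρ_J = cos(π/123) = 0.99967.
1 − cos²(π/123) = sin²(π/123) ⇒ √(1−ρ_J²) = sin(π/123) = 0.025539.
ω* = 2/(1+0.025539) = 1.95019
and ρ(B_{ω*}) = 1.95019 − 1 = 0.95019.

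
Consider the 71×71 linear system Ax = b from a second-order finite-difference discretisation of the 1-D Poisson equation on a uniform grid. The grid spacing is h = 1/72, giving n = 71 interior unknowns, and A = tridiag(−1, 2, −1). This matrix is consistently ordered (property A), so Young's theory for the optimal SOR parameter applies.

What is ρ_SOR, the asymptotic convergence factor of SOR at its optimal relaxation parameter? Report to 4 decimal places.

B_J for the 71×71 system has eigenvalues cos(kπ/72); ρ_J = cos(π/72) = 0.9990.
root = sin(π/72) = 0.04362  (since 1−cos² = sin²).
So ω* = 2/1.04362 = 1.9164 (Young).
ρ_SOR = ω* − 1 = 1.9164 − 1 = 0.9164.

ρ_SOR = 0.9164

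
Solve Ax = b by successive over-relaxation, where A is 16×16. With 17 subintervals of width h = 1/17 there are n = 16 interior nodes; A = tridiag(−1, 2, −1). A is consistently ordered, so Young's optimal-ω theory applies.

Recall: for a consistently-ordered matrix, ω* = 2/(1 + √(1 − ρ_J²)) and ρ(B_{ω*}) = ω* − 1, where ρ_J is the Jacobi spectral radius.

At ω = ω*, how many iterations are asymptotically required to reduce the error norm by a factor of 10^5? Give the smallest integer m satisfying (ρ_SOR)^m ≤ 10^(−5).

B_J for the 16×16 system has eigenvalues cos(kπ/17); ρ_J = cos(π/17) = 0.9829731.
√(1−ρ_J²) = |sin(π/17)| = 0.1837495
Young: ω* = 2/(1+√(1−ρ_J²)) = 2/(1+0.1837495) = 2/1.1837495 = 1.6895466.
ρ(B_{ω*}) = ω*−1 = 0.6895466
5·ln10 = 11.5129; −ln(0.6895466) = 0.371721; m = ⌈11.5129/0.371721⌉ = ⌈30.972⌉ = 31.

m = 31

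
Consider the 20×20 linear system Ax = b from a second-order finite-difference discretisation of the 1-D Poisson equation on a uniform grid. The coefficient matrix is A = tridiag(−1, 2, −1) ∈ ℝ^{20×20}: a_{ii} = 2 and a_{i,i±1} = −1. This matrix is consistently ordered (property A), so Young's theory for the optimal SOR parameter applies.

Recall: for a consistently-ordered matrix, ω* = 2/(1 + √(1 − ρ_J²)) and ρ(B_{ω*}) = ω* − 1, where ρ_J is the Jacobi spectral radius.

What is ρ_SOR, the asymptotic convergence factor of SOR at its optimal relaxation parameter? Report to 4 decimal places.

ρ_SOR = 0.7406

B_J for the 20×20 system has eigenvalues cos(kπ/21); ρ_J = cos(π/21) = 0.9888.
√(1−ρ_J²) simplifies to sin(π/21) = 0.14904.
ω* = 2/(1 + 0.14904) = 2/1.14904 = 1.7406.
and ρ(B_{ω*}) = 1.7406 − 1 = 0.7406.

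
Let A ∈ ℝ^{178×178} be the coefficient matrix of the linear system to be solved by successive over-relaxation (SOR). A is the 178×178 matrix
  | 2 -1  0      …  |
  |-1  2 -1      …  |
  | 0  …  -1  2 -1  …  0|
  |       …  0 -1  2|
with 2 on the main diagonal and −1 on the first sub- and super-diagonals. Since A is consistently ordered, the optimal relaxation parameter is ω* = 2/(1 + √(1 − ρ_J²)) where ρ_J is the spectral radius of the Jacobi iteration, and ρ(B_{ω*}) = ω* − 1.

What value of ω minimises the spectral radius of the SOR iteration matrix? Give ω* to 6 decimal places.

ω* = 1.965506

ρ_J = max_k |cos(kπ/179)| = cos(π/179) = 0.999846
√(1 − cos²(π/179)) = sin(π/179) ≈ 0.0175499.
ω* = 2/(1 + 0.0175499) = 2/1.0175499 = 1.965506.
ρ_SOR = ω* − 1 = 1.965506 − 1 = 0.965506.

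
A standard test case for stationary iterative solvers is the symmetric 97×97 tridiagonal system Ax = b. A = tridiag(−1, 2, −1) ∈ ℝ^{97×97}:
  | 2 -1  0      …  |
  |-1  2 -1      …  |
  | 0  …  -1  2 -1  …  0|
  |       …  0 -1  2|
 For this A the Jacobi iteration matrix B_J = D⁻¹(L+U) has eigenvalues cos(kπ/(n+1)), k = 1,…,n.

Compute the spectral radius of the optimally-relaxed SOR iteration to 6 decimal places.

ρ_SOR = 0.937888

With n=97, ρ(Jacobi) = cos(π/98) = 0.999486.
√(1 − cos²(π/98)) = sin(π/98) ≈ 0.0320516.
ω* = 2 / (1 + 0.0320516) = 2 / 1.0320516 ≈ 1.937888.
ρ_SOR = ω* − 1 ≈ 0.937888.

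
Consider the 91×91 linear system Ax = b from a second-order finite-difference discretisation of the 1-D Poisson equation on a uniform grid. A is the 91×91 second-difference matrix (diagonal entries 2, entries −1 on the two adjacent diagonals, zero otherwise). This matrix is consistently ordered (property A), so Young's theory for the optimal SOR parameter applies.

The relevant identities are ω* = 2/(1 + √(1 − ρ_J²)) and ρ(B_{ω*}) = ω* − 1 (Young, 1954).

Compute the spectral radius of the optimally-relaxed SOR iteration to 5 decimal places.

½·tridiag(1,0,1) at n=91: λ_k = cos(kπ/92); max |λ| at k=1 ⇒ ρ_J = cos(π/92) ≈ 0.99942.
root = sin(π/92) = 0.034141  (since 1−cos² = sin²).
Young: ω* = 2/(1+√(1−ρ_J²)) = 2/(1+0.034141) = 2/1.034141 = 1.93397.
ρ(B_{ω*}) = ω*−1 = 0.93397

ρ_SOR = 0.93397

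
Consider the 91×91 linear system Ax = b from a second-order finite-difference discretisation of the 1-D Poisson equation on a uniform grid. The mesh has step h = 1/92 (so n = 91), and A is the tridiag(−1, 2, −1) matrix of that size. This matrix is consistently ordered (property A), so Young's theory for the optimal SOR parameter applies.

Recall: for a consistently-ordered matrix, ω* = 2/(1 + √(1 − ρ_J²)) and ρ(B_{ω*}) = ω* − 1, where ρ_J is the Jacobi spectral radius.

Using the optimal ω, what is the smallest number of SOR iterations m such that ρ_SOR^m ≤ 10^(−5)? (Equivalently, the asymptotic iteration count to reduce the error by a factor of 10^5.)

[ρ_J] n=91: ρ(B_J) = cos(π/(n+1)) = cos(π/92) = 0.9994170.
√(1−ρ_J²) = |sin(π/92)| = 0.0341411
ω* = 2/(1+0.0341411) = 1.9339721
[ρ_SOR] ω* − 1 = 0.9339721.
(0.9339721)^m ≤ 10^{−5}  ⇒  m·ln(0.9339721) ≤ −5·ln10  ⇒  m ≥ 168.542  ⇒  m = 169

m = 169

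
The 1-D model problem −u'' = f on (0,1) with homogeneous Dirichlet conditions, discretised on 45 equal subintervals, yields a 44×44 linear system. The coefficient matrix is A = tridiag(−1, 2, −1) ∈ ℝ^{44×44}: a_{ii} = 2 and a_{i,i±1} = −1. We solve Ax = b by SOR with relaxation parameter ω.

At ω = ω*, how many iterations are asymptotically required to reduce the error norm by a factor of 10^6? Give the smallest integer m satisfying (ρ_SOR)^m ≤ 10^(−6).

m = 99

With n=44, ρ(Jacobi) = cos(π/45) = 0.9975641.
1 − cos²(π/45) = sin²(π/45) ⇒ √(1−ρ_J²) = sin(π/45) = 0.0697565.
Then 2/(1+√(1−ρ_J²)) = 2/(1+0.0697565); ω* = 2/1.0697565 = 1.8695843.
Hence ρ(B_{ω*}) = 1.8695843 − 1 = 0.8695843.
ρ_SOR^m ≤ 10^(−6) ⇔ m ≥ 6·ln10/(−ln 0.8695843) = 13.8155/0.13974 = 98.866; m = ⌈98.866⌉ = 99.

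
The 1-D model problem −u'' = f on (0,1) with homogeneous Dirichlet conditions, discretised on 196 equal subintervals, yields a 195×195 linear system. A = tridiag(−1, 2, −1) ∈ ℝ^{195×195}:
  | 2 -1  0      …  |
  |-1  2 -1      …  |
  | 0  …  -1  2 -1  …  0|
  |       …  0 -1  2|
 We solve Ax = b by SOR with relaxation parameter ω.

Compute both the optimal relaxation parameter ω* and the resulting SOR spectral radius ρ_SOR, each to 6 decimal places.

ω* = 1.968450, ρ_SOR = 0.968450

B_J for the 195×195 system has eigenvalues cos(kπ/196); ρ_J = cos(π/196) = 0.999872.
root = sin(π/196) = 0.0160278  (since 1−cos² = sin²).
ω* = 2 / (1 + 0.0160278) = 2 / 1.0160278 ≈ 1.968450.
Hence ρ(B_{ω*}) = 1.968450 − 1 = 0.968450.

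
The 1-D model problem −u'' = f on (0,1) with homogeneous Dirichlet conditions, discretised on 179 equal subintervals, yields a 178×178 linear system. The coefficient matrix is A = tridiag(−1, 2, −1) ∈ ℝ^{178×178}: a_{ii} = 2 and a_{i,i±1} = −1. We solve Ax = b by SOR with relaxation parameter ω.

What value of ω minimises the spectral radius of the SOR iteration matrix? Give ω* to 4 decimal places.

spectrum of D⁻¹(L+U) = {cos(kπ/179) : 1≤k≤178}; ρ_J = cos(π/179) = 0.9998.
√(1−ρ_J²) = |sin(π/179)| = 0.01755
Then 2/(1+√(1−ρ_J²)) = 2/(1+0.01755); ω* = 2/1.01755 = 1.9655.
ρ(B_{ω*}) = ω*−1 = 0.9655

ω* = 1.9655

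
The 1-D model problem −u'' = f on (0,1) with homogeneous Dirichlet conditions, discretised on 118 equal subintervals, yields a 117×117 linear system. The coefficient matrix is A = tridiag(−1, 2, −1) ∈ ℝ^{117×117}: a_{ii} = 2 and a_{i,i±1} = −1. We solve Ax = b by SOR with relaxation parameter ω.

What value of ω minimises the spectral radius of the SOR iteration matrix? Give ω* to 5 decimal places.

ω* = 1.94814

With n=117, ρ(Jacobi) = cos(π/118) = 0.99965.
√(1−ρ_J²) = |sin(π/118)| = 0.026621
ω* = 2/(1 + 0.026621) = 2/1.026621 = 1.94814.
[ρ_SOR] ω* − 1 = 0.94814.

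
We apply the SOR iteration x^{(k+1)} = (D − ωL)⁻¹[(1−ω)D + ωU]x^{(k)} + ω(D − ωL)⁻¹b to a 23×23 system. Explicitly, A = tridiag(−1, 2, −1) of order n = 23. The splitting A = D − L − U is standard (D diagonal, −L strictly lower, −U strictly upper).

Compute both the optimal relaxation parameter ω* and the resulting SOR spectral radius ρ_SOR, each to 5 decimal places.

ω* = 1.76909, ρ_SOR = 0.76909

[ρ_J] n=23: ρ(B_J) = cos(π/(n+1)) = cos(π/24) = 0.99144.
1 − cos²(π/24) = sin²(π/24) ⇒ √(1−ρ_J²) = sin(π/24) = 0.130526.
ω* = 2 / (1 + 0.130526) = 2 / 1.130526 ≈ 1.76909.
and ρ(B_{ω*}) = 1.76909 − 1 = 0.76909.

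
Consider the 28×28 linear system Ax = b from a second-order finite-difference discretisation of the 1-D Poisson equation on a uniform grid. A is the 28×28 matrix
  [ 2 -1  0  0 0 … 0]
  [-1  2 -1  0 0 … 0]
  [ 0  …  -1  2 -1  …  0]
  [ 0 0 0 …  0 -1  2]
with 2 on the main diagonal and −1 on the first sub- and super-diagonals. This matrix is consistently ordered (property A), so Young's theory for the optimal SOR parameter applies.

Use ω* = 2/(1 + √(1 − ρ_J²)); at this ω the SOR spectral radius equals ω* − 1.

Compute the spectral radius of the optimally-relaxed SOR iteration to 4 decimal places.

spectrum of D⁻¹(L+U) = {cos(kπ/29) : 1≤k≤28}; ρ_J = cos(π/29) = 0.9941.
1 − cos²(π/29) = sin²(π/29) ⇒ √(1−ρ_J²) = sin(π/29) = 0.10812.
[ω*] 2 ÷ (1 + 0.10812) = 2 ÷ 1.10812 = 1.8049.
At ω = 1.8049 every |λ(B_ω)| = ω−1, so ρ_SOR = 0.8049.

ρ_SOR = 0.8049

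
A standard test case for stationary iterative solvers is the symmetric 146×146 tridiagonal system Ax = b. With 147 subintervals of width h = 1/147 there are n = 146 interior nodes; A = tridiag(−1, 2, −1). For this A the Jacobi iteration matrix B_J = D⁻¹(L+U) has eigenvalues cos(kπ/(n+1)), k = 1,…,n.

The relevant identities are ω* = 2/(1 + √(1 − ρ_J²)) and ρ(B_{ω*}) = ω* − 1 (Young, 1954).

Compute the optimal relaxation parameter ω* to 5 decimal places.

ω* = 1.95815

½·tridiag(1,0,1) at n=146: λ_k = cos(kπ/147); max |λ| at k=1 ⇒ ρ_J = cos(π/147) ≈ 0.99977.
√(1−ρ_J²) = |sin(π/147)| = 0.021370
ω* = 2 / (1 + 0.021370) = 2 / 1.021370 ≈ 1.95815.
Hence ρ(B_{ω*}) = 1.95815 − 1 = 0.95815.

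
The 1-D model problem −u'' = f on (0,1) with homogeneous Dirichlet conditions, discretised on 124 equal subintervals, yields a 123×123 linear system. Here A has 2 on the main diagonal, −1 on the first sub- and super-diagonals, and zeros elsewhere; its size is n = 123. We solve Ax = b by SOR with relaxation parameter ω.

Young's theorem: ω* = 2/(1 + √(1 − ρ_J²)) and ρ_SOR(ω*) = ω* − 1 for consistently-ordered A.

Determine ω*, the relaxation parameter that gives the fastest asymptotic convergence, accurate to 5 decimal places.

n=123: λ(B_J) = 1 − λ(A)/2 = cos(kπ/124); k=1 gives ρ_J = 0.99968.
√(1 − cos²(π/124)) = sin(π/124) ≈ 0.025333.
[ω*] 2 ÷ (1 + 0.025333) = 2 ÷ 1.025333 = 1.95059.
Hence ρ(B_{ω*}) = 1.95059 − 1 = 0.95059.

ω* = 1.95059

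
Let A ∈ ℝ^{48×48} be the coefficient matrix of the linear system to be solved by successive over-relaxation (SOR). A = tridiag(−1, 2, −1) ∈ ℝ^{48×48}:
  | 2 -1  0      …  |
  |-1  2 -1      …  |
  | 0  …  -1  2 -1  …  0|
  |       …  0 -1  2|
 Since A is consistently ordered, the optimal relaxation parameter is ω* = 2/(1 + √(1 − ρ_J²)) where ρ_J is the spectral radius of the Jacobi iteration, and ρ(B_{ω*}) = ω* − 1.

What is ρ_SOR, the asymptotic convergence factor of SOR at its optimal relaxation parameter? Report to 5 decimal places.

ρ_SOR = 0.87958

[ρ_J] n=48: ρ(B_J) = cos(π/(n+1)) = cos(π/49) = 0.99795.
√(1 − cos²(π/49)) = sin(π/49) ≈ 0.064070.
So ω* = 2/1.064070 = 1.87958 (Young).
ρ_SOR = ω* − 1 = 1.87958 − 1 = 0.87958.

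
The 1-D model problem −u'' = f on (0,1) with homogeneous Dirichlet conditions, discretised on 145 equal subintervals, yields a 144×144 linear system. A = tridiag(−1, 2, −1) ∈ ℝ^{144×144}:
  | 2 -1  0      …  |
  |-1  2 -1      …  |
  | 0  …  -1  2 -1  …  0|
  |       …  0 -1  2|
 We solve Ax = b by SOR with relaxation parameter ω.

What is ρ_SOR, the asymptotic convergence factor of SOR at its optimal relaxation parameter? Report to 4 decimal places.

With n=144, ρ(Jacobi) = cos(π/145) = 0.9998.
1 − cos²(π/145) = sin²(π/145) ⇒ √(1−ρ_J²) = sin(π/145) = 0.02166.
Then 2/(1+√(1−ρ_J²)) = 2/(1+0.02166); ω* = 2/1.02166 = 1.9576.
ρ_SOR = ω* − 1 ≈ 0.9576.

ρ_SOR = 0.9576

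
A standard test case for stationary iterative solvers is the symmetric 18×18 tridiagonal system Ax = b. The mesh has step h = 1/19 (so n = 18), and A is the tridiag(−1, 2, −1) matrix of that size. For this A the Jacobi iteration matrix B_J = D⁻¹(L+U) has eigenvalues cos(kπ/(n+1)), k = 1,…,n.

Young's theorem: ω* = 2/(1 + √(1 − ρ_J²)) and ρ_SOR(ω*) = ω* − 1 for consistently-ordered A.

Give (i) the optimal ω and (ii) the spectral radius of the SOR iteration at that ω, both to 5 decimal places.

[ρ_J] n=18: ρ(B_J) = cos(π/(n+1)) = cos(π/19) = 0.98636.
√(1 − cos²(π/19)) = sin(π/19) ≈ 0.164595.
ω* = 2/(1+0.164595) = 1.71734
and ρ(B_{ω*}) = 1.71734 − 1 = 0.71734.

ω* = 1.71734, ρ_SOR = 0.71734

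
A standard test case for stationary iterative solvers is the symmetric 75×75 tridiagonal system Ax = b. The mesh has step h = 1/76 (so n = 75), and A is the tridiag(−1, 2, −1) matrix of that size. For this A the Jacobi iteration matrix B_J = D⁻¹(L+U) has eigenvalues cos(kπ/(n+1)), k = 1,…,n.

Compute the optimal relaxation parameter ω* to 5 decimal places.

ω* = 1.92063

With n=75, ρ(Jacobi) = cos(π/76) = 0.99915.
1 − cos²(π/76) = sin²(π/76) ⇒ √(1−ρ_J²) = sin(π/76) = 0.041325.
ω* = 2 / (1 + 0.041325) = 2 / 1.041325 ≈ 1.92063.
and ρ(B_{ω*}) = 1.92063 − 1 = 0.92063.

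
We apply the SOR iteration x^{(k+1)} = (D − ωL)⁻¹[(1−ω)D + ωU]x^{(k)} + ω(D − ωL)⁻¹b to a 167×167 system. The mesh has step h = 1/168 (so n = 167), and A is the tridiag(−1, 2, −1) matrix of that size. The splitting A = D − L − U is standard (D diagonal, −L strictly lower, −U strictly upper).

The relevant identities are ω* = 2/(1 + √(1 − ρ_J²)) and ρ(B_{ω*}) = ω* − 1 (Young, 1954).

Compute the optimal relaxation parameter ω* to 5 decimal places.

[ρ_J] n=167: ρ(B_J) = cos(π/(n+1)) = cos(π/168) = 0.99983.
root = sin(π/168) = 0.018699  (since 1−cos² = sin²).
So ω* = 2/1.018699 = 1.96329 (Young).
ρ(B_{ω*}) = ω*−1 = 0.96329

ω* = 1.96329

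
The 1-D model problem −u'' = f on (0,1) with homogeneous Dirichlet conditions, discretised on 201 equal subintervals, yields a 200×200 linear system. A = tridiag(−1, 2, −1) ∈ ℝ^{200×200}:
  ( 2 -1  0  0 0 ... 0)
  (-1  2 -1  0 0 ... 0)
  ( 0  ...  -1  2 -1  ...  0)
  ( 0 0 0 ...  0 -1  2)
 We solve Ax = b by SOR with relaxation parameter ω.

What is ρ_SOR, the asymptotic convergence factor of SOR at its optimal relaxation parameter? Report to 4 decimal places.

B_J for the 200×200 system has eigenvalues cos(kπ/201); ρ_J = cos(π/201) = 0.9999.
1 − cos²(π/201) = sin²(π/201) ⇒ √(1−ρ_J²) = sin(π/201) = 0.01563.
Young: ω* = 2/(1+√(1−ρ_J²)) = 2/(1+0.01563) = 2/1.01563 = 1.9692.
At ω = 1.9692 every |λ(B_ω)| = ω−1, so ρ_SOR = 0.9692.

ρ_SOR = 0.9692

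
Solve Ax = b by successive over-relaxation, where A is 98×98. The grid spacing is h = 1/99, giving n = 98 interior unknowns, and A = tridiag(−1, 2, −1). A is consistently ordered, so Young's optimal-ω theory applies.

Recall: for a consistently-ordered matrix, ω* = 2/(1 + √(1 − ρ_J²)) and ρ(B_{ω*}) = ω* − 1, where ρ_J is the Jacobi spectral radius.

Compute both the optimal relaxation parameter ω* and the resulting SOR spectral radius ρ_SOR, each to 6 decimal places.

With n=98, ρ(Jacobi) = cos(π/99) = 0.999497.
√(1−ρ_J²) = |sin(π/99)| = 0.0317279
ω* = 2 / (1 + 0.0317279) = 2 / 1.0317279 ≈ 1.938496.
ρ_SOR = ω* − 1 = 1.938496 − 1 = 0.938496.

ω* = 1.938496, ρ_SOR = 0.938496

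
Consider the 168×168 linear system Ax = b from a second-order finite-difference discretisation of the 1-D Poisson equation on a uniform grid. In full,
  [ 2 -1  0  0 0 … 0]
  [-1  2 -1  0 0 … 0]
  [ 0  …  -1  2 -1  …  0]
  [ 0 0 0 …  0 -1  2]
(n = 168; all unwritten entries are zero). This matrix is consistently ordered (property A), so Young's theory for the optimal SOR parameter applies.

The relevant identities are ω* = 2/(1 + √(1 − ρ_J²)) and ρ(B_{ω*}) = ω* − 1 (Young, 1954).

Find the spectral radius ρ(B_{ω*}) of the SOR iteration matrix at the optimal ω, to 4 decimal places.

ρ_SOR = 0.9635

n=168: λ(B_J) = 1 − λ(A)/2 = cos(kπ/169); k=1 gives ρ_J = 0.9998.
1 − cos²(π/169) = sin²(π/169) ⇒ √(1−ρ_J²) = sin(π/169) = 0.01859.
ω* = 2/(1 + 0.01859) = 2/1.01859 = 1.9635.
ρ_SOR = ω* − 1 = 1.9635 − 1 = 0.9635.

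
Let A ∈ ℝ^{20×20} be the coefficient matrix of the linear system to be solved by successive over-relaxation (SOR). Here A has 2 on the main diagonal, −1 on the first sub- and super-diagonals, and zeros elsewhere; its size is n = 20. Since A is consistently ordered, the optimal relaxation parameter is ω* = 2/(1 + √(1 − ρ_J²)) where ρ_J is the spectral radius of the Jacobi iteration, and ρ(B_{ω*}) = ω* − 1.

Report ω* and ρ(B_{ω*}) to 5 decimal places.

½·tridiag(1,0,1) at n=20: λ_k = cos(kπ/21); max |λ| at k=1 ⇒ ρ_J = cos(π/21) ≈ 0.98883.
√(1−ρ_J²) = |sin(π/21)| = 0.149042
Then 2/(1+√(1−ρ_J²)) = 2/(1+0.149042); ω* = 2/1.149042 = 1.74058.
Hence ρ(B_{ω*}) = 1.74058 − 1 = 0.74058.

ω* = 1.74058, ρ_SOR = 0.74058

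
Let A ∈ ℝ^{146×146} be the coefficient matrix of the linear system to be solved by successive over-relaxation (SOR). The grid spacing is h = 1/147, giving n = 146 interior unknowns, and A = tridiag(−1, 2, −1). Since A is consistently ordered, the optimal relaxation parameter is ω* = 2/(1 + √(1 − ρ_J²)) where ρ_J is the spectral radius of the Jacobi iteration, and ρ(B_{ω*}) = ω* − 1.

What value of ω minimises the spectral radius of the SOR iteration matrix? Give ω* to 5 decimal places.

n=146: λ(B_J) = 1 − λ(A)/2 = cos(kπ/147); k=1 gives ρ_J = 0.99977.
√(1−ρ_J²) simplifies to sin(π/147) = 0.021370.
ω* = 2 / (1 + 0.021370) = 2 / 1.021370 ≈ 1.95815.
ρ_SOR = ω* − 1 ≈ 0.95815.

ω* = 1.95815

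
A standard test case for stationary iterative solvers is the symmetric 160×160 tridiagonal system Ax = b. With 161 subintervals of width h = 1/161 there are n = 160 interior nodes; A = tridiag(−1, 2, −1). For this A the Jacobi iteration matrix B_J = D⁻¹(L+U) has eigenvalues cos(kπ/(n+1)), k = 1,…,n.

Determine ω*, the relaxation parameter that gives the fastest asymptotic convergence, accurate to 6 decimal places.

ω* = 1.961723

[ρ_J] n=160: ρ(B_J) = cos(π/(n+1)) = cos(π/161) = 0.999810.
root = sin(π/161) = 0.0195118  (since 1−cos² = sin²).
So ω* = 2/1.0195118 = 1.961723 (Young).
At ω = 1.961723 every |λ(B_ω)| = ω−1, so ρ_SOR = 0.961723.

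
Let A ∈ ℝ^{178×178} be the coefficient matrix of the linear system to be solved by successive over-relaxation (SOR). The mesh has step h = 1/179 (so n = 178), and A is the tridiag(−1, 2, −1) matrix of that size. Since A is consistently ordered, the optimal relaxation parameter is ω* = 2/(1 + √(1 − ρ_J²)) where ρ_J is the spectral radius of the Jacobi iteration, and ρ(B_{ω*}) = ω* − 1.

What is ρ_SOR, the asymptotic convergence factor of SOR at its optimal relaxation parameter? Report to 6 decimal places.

With n=178, ρ(Jacobi) = cos(π/179) = 0.999846.
1 − cos²(π/179) = sin²(π/179) ⇒ √(1−ρ_J²) = sin(π/179) = 0.0175499.
[ω*] 2 ÷ (1 + 0.0175499) = 2 ÷ 1.0175499 = 1.965506.
ρ_SOR = ω* − 1 ≈ 0.965506.

ρ_SOR = 0.965506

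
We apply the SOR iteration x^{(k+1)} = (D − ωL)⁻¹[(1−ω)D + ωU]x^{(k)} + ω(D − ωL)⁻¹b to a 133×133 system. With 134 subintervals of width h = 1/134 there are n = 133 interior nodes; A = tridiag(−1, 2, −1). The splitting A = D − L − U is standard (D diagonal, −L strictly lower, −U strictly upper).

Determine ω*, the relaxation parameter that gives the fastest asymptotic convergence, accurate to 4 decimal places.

ω* = 1.9542

[ρ_J] n=133: ρ(B_J) = cos(π/(n+1)) = cos(π/134) = 0.9997.
root = sin(π/134) = 0.02344  (since 1−cos² = sin²).
[ω*] 2 ÷ (1 + 0.02344) = 2 ÷ 1.02344 = 1.9542.
ρ_SOR = ω* − 1 = 1.9542 − 1 = 0.9542.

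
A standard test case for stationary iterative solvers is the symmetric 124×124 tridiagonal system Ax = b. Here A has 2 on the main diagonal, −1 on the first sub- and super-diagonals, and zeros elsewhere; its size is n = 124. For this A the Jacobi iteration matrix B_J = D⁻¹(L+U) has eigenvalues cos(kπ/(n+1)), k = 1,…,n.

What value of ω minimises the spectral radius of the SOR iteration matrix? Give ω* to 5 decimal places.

n=124: λ(B_J) = 1 − λ(A)/2 = cos(kπ/125); k=1 gives ρ_J = 0.99968.
√(1 − cos²(π/125)) = sin(π/125) ≈ 0.025130.
ω* = 2 / (1 + 0.025130) = 2 / 1.025130 ≈ 1.95097.
ρ(B_{ω*}) = ω*−1 = 0.95097

ω* = 1.95097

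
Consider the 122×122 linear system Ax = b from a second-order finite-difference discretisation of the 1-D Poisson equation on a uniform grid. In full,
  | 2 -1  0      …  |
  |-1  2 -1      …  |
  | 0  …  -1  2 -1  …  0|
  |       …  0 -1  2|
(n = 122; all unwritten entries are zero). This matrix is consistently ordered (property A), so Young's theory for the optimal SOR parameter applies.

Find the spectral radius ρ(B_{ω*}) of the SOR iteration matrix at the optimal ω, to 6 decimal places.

ρ_SOR = 0.950195

B_J for the 122×122 system has eigenvalues cos(kπ/123); ρ_J = cos(π/123) = 0.999674.
√(1 − cos²(π/123)) = sin(π/123) ≈ 0.0255386.
ω* = 2/(1+0.0255386) = 1.950195
[ρ_SOR] ω* − 1 = 0.950195.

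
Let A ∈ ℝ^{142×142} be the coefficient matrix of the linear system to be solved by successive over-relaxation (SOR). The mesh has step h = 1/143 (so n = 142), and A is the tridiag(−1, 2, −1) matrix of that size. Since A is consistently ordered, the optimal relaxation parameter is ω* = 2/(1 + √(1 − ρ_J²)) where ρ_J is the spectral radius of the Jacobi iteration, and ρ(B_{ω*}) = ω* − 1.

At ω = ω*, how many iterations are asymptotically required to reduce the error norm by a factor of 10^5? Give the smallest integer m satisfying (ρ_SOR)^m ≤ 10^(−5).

m = 263

½·tridiag(1,0,1) at n=142: λ_k = cos(kπ/143); max |λ| at k=1 ⇒ ρ_J = cos(π/143) ≈ 0.9997587.
root = sin(π/143) = 0.0219674  (since 1−cos² = sin²).
ω* = 2/(1 + 0.0219674) = 2/1.0219674 = 1.9570096.
ρ_SOR = ω* − 1 ≈ 0.9570096.
ρ_SOR^m ≤ 10^(−5) ⇔ m ≥ 5·ln10/(−ln 0.9570096) = 11.5129/0.0439419 = 262.003; m = ⌈262.003⌉ = 263.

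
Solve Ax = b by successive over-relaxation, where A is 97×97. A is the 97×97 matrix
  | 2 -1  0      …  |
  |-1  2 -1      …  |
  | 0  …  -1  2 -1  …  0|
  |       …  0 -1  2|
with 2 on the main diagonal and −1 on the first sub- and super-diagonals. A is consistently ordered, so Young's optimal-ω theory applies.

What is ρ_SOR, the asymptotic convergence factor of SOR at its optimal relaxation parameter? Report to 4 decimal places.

ρ_SOR = 0.9379

n=97: λ(B_J) = 1 − λ(A)/2 = cos(kπ/98); k=1 gives ρ_J = 0.9995.
√(1 − cos²(π/98)) = sin(π/98) ≈ 0.03205.
[ω*] 2 ÷ (1 + 0.03205) = 2 ÷ 1.03205 = 1.9379.
ρ(B_{ω*}) = ω*−1 = 0.9379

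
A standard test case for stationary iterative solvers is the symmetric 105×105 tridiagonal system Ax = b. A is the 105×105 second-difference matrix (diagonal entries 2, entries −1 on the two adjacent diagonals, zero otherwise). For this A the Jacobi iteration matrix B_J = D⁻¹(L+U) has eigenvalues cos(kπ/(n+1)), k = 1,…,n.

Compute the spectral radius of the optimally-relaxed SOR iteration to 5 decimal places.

ρ_SOR = 0.94244

½·tridiag(1,0,1) at n=105: λ_k = cos(kπ/106); max |λ| at k=1 ⇒ ρ_J = cos(π/106) ≈ 0.99956.
1 − cos²(π/106) = sin²(π/106) ⇒ √(1−ρ_J²) = sin(π/106) = 0.029633.
[ω*] 2 ÷ (1 + 0.029633) = 2 ÷ 1.029633 = 1.94244.
ρ_SOR = ω* − 1 ≈ 0.94244.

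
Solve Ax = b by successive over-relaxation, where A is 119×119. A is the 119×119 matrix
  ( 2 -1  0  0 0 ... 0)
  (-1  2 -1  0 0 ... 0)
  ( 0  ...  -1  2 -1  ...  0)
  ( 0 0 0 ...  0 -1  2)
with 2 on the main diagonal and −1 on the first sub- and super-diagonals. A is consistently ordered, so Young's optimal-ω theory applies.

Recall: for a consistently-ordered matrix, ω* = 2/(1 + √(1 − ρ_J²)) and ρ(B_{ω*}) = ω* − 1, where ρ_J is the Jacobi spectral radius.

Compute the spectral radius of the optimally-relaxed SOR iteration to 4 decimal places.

With n=119, ρ(Jacobi) = cos(π/120) = 0.9997.
√(1−ρ_J²) = |sin(π/120)| = 0.02618
ω* = 2 / (1 + 0.02618) = 2 / 1.02618 ≈ 1.9490.
Hence ρ(B_{ω*}) = 1.9490 − 1 = 0.9490.

ρ_SOR = 0.9490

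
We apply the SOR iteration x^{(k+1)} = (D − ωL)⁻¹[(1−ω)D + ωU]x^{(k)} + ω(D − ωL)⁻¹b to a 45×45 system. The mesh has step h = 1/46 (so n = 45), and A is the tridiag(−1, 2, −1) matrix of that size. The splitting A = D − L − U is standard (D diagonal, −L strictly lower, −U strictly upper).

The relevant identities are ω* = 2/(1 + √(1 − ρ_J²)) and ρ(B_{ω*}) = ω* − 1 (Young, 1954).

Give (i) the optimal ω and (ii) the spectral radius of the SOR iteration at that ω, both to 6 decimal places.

n=45: λ(B_J) = 1 − λ(A)/2 = cos(kπ/46); k=1 gives ρ_J = 0.997669.
root = sin(π/46) = 0.0682424  (since 1−cos² = sin²).
ω* = 2/(1+0.0682424) = 1.872234
ρ_SOR = ω* − 1 = 1.872234 − 1 = 0.872234.

ω* = 1.872234, ρ_SOR = 0.872234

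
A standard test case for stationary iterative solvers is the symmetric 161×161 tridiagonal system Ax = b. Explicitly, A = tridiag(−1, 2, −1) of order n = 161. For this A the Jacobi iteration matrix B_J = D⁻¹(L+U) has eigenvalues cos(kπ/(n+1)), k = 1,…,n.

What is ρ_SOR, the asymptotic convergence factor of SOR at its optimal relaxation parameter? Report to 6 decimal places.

ρ_SOR = 0.961955

B_J for the 161×161 system has eigenvalues cos(kπ/162); ρ_J = cos(π/162) = 0.999812.
√(1−ρ_J²) = |sin(π/162)| = 0.0193913
So ω* = 2/1.0193913 = 1.961955 (Young).
[ρ_SOR] ω* − 1 = 0.961955.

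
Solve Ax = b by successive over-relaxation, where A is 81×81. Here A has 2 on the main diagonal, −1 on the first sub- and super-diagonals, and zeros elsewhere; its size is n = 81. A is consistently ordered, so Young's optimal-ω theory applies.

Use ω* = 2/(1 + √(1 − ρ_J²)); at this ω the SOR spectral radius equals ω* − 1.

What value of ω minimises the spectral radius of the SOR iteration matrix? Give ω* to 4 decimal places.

With n=81, ρ(Jacobi) = cos(π/82) = 0.9993.
1 − cos²(π/82) = sin²(π/82) ⇒ √(1−ρ_J²) = sin(π/82) = 0.03830.
[ω*] 2 ÷ (1 + 0.03830) = 2 ÷ 1.03830 = 1.9262.
ρ(B_{ω*}) = ω*−1 = 0.9262

ω* = 1.9262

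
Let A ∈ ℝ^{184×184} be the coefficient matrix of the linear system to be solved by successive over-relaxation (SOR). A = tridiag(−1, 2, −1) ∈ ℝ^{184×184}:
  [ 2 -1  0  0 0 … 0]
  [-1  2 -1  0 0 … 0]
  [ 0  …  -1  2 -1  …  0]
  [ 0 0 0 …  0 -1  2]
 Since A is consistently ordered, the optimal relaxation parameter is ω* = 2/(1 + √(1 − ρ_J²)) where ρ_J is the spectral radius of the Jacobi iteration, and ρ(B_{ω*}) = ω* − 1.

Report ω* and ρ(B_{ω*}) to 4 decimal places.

½·tridiag(1,0,1) at n=184: λ_k = cos(kπ/185); max |λ| at k=1 ⇒ ρ_J = cos(π/185) ≈ 0.9999.
√(1 − cos²(π/185)) = sin(π/185) ≈ 0.01698.
So ω* = 2/1.01698 = 1.9666 (Young).
ρ_SOR = ω* − 1 = 1.9666 − 1 = 0.9666.

ω* = 1.9666, ρ_SOR = 0.9666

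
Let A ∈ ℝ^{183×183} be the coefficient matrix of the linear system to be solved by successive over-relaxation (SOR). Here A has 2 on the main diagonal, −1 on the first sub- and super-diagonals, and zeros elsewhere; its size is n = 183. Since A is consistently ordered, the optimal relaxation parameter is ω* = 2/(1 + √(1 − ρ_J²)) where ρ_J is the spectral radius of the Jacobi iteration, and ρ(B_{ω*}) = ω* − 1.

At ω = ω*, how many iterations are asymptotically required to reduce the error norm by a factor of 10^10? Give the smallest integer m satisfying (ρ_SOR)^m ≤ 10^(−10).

n=183: λ(B_J) = 1 − λ(A)/2 = cos(kπ/184); k=1 gives ρ_J = 0.9998542.
root = sin(π/184) = 0.0170730  (since 1−cos² = sin²).
Young: ω* = 2/(1+√(1−ρ_J²)) = 2/(1+0.0170730) = 2/1.0170730 = 1.9664272.
At ω = 1.9664272 every |λ(B_ω)| = ω−1, so ρ_SOR = 0.9664272.
(0.9664272)^m ≤ 10^{−10}  ⇒  m·ln(0.9664272) ≤ −10·ln10  ⇒  m ≥ 674.272  ⇒  m = 675

m = 675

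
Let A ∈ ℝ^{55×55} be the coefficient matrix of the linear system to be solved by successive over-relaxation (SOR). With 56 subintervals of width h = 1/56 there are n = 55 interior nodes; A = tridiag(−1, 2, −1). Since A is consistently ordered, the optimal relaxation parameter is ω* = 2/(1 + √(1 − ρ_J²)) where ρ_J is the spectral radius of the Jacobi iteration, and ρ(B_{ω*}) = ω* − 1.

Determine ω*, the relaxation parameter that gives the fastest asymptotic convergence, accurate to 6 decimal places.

n=55: λ(B_J) = 1 − λ(A)/2 = cos(kπ/56); k=1 gives ρ_J = 0.998427.
√(1 − cos²(π/56)) = sin(π/56) ≈ 0.0560704.
Young: ω* = 2/(1+√(1−ρ_J²)) = 2/(1+0.0560704) = 2/1.0560704 = 1.893813.
and ρ(B_{ω*}) = 1.893813 − 1 = 0.893813.

ω* = 1.893813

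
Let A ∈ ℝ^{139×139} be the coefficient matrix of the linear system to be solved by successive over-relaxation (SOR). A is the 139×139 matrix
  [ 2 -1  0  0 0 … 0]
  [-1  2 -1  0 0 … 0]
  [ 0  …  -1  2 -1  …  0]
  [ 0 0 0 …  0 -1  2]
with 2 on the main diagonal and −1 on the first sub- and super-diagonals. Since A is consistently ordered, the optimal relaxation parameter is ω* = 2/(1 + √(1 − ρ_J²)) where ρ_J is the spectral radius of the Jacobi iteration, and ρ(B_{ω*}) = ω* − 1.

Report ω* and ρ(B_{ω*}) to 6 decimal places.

ρ_J = max_k |cos(kπ/140)| = cos(π/140) = 0.999748
root = sin(π/140) = 0.0224381  (since 1−cos² = sin²).
Then 2/(1+√(1−ρ_J²)) = 2/(1+0.0224381); ω* = 2/1.0224381 = 1.956109.
At ω = 1.956109 every |λ(B_ω)| = ω−1, so ρ_SOR = 0.956109.

ω* = 1.956109, ρ_SOR = 0.956109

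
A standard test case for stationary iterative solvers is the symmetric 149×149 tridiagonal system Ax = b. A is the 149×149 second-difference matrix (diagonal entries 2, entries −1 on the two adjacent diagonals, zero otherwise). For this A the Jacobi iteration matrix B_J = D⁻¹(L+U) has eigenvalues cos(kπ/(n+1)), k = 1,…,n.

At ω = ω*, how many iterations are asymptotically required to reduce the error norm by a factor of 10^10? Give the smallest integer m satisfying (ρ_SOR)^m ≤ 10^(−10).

m = 550

n=149: λ(B_J) = 1 − λ(A)/2 = cos(kπ/150); k=1 gives ρ_J = 0.9997807.
1 − cos²(π/150) = sin²(π/150) ⇒ √(1−ρ_J²) = sin(π/150) = 0.0209424.
So ω* = 2/1.0209424 = 1.9589744 (Young).
ρ(B_{ω*}) = ω*−1 = 0.9589744
10·ln10 = 23.0259; −ln(0.9589744) = 0.0418909; m = ⌈23.0259/0.0418909⌉ = ⌈549.664⌉ = 550.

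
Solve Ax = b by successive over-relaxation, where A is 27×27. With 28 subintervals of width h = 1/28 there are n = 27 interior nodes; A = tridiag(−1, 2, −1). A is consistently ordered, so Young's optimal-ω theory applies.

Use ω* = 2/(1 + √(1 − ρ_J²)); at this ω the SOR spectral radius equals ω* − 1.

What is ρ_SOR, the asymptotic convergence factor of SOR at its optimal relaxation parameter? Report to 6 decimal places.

ρ_SOR = 0.798619

B_J for the 27×27 system has eigenvalues cos(kπ/28); ρ_J = cos(π/28) = 0.993712.
√(1−ρ_J²) simplifies to sin(π/28) = 0.1119645.
[ω*] 2 ÷ (1 + 0.1119645) = 2 ÷ 1.1119645 = 1.798619.
ρ_SOR = ω* − 1 ≈ 0.798619.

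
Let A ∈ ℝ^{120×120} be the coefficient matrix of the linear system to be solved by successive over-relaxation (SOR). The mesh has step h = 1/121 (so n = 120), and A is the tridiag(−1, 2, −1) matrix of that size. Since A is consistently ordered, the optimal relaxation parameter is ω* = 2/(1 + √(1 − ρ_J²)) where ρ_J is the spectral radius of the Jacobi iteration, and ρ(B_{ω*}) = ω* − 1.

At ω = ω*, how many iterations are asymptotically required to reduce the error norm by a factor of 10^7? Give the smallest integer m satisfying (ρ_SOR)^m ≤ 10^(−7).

[ρ_J] n=120: ρ(B_J) = cos(π/(n+1)) = cos(π/121) = 0.9996630.
root = sin(π/121) = 0.0259607  (since 1−cos² = sin²).
Young: ω* = 2/(1+√(1−ρ_J²)) = 2/(1+0.0259607) = 2/1.0259607 = 1.9493924.
ρ_SOR = ω* − 1 ≈ 0.9493924.
ρ_SOR^m ≤ 10^(−7) ⇔ m ≥ 7·ln10/(−ln 0.9493924) = 16.1181/0.0519331 = 310.363; m = ⌈310.363⌉ = 311.

m = 311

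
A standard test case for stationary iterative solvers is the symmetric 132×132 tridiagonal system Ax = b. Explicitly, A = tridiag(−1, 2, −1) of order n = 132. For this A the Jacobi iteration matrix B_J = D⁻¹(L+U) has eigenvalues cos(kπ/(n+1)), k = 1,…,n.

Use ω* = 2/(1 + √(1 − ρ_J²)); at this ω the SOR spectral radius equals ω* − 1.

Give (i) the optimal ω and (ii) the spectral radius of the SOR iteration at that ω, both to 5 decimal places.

ρ_J = max_k |cos(kπ/133)| = cos(π/133) = 0.99972
√(1−ρ_J²) simplifies to sin(π/133) = 0.023619.
[ω*] 2 ÷ (1 + 0.023619) = 2 ÷ 1.023619 = 1.95385.
ρ(B_{ω*}) = ω*−1 = 0.95385

ω* = 1.95385, ρ_SOR = 0.95385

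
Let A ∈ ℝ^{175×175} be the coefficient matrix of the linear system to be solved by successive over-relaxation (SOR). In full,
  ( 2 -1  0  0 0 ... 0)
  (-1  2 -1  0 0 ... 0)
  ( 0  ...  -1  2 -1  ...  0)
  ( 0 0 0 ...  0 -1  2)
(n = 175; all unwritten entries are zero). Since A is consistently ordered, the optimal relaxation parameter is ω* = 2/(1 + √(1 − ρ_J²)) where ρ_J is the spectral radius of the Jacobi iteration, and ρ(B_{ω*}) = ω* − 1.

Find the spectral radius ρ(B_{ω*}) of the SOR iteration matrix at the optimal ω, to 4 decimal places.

ρ_SOR = 0.9649

spectrum of D⁻¹(L+U) = {cos(kπ/176) : 1≤k≤175}; ρ_J = cos(π/176) = 0.9998.
√(1−ρ_J²) simplifies to sin(π/176) = 0.01785.
[ω*] 2 ÷ (1 + 0.01785) = 2 ÷ 1.01785 = 1.9649.
and ρ(B_{ω*}) = 1.9649 − 1 = 0.9649.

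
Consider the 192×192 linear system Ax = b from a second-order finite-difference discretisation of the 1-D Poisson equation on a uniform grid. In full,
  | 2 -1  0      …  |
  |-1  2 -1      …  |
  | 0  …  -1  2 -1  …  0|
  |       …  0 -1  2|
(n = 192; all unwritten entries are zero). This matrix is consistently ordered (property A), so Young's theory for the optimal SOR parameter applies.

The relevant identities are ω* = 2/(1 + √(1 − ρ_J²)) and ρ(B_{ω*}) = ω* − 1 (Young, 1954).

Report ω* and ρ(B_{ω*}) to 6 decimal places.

ω* = 1.967967, ρ_SOR = 0.967967

n=192: λ(B_J) = 1 − λ(A)/2 = cos(kπ/193); k=1 gives ρ_J = 0.999868.
√(1 − cos²(π/193)) = sin(π/193) ≈ 0.0162770.
Then 2/(1+√(1−ρ_J²)) = 2/(1+0.0162770); ω* = 2/1.0162770 = 1.967967.
At ω = 1.967967 every |λ(B_ω)| = ω−1, so ρ_SOR = 0.967967.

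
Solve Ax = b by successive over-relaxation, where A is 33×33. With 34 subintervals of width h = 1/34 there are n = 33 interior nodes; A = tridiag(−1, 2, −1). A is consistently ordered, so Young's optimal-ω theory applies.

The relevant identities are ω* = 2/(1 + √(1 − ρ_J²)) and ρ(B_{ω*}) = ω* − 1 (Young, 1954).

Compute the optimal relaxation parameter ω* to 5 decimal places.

With n=33, ρ(Jacobi) = cos(π/34) = 0.99573.
√(1 − cos²(π/34)) = sin(π/34) ≈ 0.092268.
Young: ω* = 2/(1+√(1−ρ_J²)) = 2/(1+0.092268) = 2/1.092268 = 1.83105.
ρ_SOR = ω* − 1 = 1.83105 − 1 = 0.83105.

ω* = 1.83105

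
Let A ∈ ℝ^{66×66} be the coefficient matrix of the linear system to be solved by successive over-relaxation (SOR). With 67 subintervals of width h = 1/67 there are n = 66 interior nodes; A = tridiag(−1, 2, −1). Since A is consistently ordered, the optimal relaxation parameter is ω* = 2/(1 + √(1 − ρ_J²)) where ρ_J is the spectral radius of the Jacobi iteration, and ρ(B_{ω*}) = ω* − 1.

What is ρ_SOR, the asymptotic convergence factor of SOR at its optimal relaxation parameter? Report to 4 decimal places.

½·tridiag(1,0,1) at n=66: λ_k = cos(kπ/67); max |λ| at k=1 ⇒ ρ_J = cos(π/67) ≈ 0.9989.
root = sin(π/67) = 0.04687  (since 1−cos² = sin²).
ω* = 2 / (1 + 0.04687) = 2 / 1.04687 ≈ 1.9105.
and ρ(B_{ω*}) = 1.9105 − 1 = 0.9105.

ρ_SOR = 0.9105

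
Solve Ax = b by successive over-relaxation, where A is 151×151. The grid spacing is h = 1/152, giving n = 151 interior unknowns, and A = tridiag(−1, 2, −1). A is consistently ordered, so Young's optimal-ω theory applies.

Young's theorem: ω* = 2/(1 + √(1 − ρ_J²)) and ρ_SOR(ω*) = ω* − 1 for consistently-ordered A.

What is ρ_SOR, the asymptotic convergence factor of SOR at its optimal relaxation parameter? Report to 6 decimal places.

ρ_J = max_k |cos(kπ/152)| = cos(π/152) = 0.999786
√(1 − cos²(π/152)) = sin(π/152) ≈ 0.0206669.
Young: ω* = 2/(1+√(1−ρ_J²)) = 2/(1+0.0206669) = 2/1.0206669 = 1.959503.
ρ_SOR = ω* − 1 = 1.959503 − 1 = 0.959503.

ρ_SOR = 0.959503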